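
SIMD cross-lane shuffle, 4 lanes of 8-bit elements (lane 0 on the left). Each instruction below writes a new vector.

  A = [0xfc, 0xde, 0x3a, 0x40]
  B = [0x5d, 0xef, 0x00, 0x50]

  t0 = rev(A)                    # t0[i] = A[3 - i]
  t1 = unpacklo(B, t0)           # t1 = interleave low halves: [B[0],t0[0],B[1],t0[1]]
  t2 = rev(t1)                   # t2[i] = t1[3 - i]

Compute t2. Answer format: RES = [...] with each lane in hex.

RES = [0x3a, 0xef, 0x40, 0x5d]

t0 = [0x40, 0x3a, 0xde, 0xfc]
t1 = [0x5d, 0x40, 0xef, 0x3a]
t2 = [0x3a, 0xef, 0x40, 0x5d]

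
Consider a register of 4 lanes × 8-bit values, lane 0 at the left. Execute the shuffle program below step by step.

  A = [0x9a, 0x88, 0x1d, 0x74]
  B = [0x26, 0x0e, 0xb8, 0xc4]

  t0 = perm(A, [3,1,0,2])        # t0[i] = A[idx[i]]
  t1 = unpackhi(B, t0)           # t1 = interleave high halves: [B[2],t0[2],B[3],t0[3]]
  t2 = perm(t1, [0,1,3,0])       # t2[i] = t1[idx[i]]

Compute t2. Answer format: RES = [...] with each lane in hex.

→ t0 |74|88|9a|1d|
→ t1 |b8|9a|c4|1d|
→ t2 |b8|9a|1d|b8|

RES = [ 0xb8  0x9a  0x1d  0xb8 ]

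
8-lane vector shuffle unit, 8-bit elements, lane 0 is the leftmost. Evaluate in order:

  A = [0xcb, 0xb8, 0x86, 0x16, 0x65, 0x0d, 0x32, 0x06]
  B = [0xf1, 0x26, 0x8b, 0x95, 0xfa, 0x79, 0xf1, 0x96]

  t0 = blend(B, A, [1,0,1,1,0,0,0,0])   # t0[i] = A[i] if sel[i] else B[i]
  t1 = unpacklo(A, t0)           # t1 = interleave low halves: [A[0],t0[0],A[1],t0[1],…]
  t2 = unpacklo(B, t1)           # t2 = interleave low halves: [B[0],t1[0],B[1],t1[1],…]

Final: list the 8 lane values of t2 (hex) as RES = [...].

RES = [0xf1, 0xcb, 0x26, 0xcb, 0x8b, 0xb8, 0x95, 0x26]

  t0: cb 26 86 16 fa 79 f1 96
  t1: cb cb b8 26 86 86 16 16
  t2: f1 cb 26 cb 8b b8 95 26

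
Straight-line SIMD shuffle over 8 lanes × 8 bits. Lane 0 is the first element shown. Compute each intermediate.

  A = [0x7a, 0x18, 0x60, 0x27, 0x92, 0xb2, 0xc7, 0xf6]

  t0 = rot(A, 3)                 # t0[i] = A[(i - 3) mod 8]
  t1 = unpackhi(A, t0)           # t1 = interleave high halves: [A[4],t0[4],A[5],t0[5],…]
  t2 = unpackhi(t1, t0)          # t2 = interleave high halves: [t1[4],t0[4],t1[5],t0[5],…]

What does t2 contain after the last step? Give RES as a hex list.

RES = [0xc7, 0x18, 0x27, 0x60, 0xf6, 0x27, 0x92, 0x92]

→ t0 |b2|c7|f6|7a|18|60|27|92|
→ t1 |92|18|b2|60|c7|27|f6|92|
→ t2 |c7|18|27|60|f6|27|92|92|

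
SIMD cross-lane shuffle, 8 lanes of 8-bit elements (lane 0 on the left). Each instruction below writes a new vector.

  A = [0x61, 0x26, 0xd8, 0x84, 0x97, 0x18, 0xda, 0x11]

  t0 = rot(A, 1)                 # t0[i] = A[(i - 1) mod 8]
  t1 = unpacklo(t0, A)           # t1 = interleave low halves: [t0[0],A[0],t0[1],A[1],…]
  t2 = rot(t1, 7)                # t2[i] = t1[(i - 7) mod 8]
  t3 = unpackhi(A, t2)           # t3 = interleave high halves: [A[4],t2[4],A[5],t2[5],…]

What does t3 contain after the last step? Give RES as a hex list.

t0 = [0x11, 0x61, 0x26, 0xd8, 0x84, 0x97, 0x18, 0xda]
t1 = [0x11, 0x61, 0x61, 0x26, 0x26, 0xd8, 0xd8, 0x84]
t2 = [0x61, 0x61, 0x26, 0x26, 0xd8, 0xd8, 0x84, 0x11]
t3 = [0x97, 0xd8, 0x18, 0xd8, 0xda, 0x84, 0x11, 0x11]

RES = [ 0x97  0xd8  0x18  0xd8  0xda  0x84  0x11  0x11 ]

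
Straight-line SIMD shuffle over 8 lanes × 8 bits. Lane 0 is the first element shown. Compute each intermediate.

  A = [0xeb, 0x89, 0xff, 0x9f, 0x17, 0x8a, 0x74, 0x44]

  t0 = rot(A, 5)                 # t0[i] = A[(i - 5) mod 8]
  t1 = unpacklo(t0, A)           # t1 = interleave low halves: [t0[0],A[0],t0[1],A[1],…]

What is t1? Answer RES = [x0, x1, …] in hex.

t0 = [0x9f, 0x17, 0x8a, 0x74, 0x44, 0xeb, 0x89, 0xff]
t1 = [0x9f, 0xeb, 0x17, 0x89, 0x8a, 0xff, 0x74, 0x9f]

RES = [ 0x9f  0xeb  0x17  0x89  0x8a  0xff  0x74  0x9f ]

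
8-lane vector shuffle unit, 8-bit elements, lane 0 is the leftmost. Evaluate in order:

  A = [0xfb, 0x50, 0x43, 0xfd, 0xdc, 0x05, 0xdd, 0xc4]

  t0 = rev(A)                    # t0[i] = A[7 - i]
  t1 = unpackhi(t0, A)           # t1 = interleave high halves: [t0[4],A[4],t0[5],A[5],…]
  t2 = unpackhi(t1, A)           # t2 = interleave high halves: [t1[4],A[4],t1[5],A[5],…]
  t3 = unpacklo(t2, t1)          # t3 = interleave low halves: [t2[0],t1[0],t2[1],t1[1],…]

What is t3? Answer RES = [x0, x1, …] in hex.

t0 = [0xc4, 0xdd, 0x05, 0xdc, 0xfd, 0x43, 0x50, 0xfb]
t1 = [0xfd, 0xdc, 0x43, 0x05, 0x50, 0xdd, 0xfb, 0xc4]
t2 = [0x50, 0xdc, 0xdd, 0x05, 0xfb, 0xdd, 0xc4, 0xc4]
t3 = [0x50, 0xfd, 0xdc, 0xdc, 0xdd, 0x43, 0x05, 0x05]

RES = [ 0x50  0xfd  0xdc  0xdc  0xdd  0x43  0x05  0x05 ]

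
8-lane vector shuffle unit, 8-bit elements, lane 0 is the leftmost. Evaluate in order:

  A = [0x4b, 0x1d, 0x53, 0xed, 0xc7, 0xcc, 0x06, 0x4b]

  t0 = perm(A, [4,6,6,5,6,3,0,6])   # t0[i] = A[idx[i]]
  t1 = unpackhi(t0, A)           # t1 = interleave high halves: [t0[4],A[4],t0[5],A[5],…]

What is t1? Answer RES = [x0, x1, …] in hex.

→ t0 |c7|06|06|cc|06|ed|4b|06|
→ t1 |06|c7|ed|cc|4b|06|06|4b|

RES = [0x06, 0xc7, 0xed, 0xcc, 0x4b, 0x06, 0x06, 0x4b]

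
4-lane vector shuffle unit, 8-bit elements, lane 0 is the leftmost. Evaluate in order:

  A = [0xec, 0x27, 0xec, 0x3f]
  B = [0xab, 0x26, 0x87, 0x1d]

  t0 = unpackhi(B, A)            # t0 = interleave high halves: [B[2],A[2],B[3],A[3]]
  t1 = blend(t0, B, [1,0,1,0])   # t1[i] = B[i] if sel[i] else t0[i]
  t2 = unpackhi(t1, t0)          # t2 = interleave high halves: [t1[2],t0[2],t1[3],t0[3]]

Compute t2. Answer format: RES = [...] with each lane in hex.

RES = [ 0x87  0x1d  0x3f  0x3f ]

→ t0 |87|ec|1d|3f|
→ t1 |ab|ec|87|3f|
→ t2 |87|1d|3f|3f|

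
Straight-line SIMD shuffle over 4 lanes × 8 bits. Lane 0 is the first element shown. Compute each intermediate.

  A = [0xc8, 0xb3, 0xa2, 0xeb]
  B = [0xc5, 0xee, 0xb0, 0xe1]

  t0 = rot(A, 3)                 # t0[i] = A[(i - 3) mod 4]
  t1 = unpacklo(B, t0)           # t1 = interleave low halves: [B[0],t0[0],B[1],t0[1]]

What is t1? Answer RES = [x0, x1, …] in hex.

→ t0 |b3|a2|eb|c8|
→ t1 |c5|b3|ee|a2|

RES = [ 0xc5  0xb3  0xee  0xa2 ]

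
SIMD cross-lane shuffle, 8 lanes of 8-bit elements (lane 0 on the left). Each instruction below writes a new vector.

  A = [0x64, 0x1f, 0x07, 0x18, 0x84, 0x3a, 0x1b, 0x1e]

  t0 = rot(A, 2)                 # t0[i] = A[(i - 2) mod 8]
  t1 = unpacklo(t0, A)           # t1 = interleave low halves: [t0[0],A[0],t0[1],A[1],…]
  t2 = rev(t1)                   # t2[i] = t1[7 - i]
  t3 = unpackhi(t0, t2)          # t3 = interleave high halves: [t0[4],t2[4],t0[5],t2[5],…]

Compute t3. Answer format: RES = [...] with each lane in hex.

  t0: 1b 1e 64 1f 07 18 84 3a
  t1: 1b 64 1e 1f 64 07 1f 18
  t2: 18 1f 07 64 1f 1e 64 1b
  t3: 07 1f 18 1e 84 64 3a 1b

RES = [ 0x07  0x1f  0x18  0x1e  0x84  0x64  0x3a  0x1b ]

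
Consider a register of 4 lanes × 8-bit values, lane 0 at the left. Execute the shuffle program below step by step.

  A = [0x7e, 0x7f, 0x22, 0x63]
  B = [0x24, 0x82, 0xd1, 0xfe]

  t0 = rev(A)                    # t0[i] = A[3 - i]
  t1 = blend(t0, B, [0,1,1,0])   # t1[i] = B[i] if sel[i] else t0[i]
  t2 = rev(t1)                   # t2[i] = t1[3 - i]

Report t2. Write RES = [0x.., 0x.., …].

RES = [ 0x7e  0xd1  0x82  0x63 ]

→ t0 |63|22|7f|7e|
→ t1 |63|82|d1|7e|
→ t2 |7e|d1|82|63|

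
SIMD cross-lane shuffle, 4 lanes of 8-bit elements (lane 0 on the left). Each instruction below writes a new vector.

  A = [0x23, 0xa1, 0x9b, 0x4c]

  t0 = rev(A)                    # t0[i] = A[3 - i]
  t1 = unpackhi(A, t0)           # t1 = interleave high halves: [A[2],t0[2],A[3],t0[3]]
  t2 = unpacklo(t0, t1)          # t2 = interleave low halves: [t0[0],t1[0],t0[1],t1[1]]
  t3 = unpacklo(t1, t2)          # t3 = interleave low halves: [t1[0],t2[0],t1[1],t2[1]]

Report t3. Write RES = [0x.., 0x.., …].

t0 = [0x4c, 0x9b, 0xa1, 0x23]
t1 = [0x9b, 0xa1, 0x4c, 0x23]
t2 = [0x4c, 0x9b, 0x9b, 0xa1]
t3 = [0x9b, 0x4c, 0xa1, 0x9b]

RES = [0x9b, 0x4c, 0xa1, 0x9b]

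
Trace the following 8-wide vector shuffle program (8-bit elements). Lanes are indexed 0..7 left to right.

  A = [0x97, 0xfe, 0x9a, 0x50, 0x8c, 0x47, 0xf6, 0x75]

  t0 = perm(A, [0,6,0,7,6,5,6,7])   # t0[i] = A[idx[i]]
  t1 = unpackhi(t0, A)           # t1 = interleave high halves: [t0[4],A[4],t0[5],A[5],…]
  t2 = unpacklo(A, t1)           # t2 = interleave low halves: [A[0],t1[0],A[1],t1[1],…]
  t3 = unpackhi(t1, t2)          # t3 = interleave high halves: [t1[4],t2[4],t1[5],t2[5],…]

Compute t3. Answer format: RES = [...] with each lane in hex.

  t0: 97 f6 97 75 f6 47 f6 75
  t1: f6 8c 47 47 f6 f6 75 75
  t2: 97 f6 fe 8c 9a 47 50 47
  t3: f6 9a f6 47 75 50 75 47

RES = [ 0xf6  0x9a  0xf6  0x47  0x75  0x50  0x75  0x47 ]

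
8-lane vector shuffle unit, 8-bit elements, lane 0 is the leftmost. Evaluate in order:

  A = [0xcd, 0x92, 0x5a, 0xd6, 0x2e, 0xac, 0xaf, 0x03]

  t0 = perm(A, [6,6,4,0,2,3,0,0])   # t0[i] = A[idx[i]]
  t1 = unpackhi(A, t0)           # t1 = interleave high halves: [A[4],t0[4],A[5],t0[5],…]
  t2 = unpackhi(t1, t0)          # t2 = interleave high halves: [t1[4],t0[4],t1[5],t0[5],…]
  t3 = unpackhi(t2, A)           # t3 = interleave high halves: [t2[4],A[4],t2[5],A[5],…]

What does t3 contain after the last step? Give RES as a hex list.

RES = [0x03, 0x2e, 0xcd, 0xac, 0xcd, 0xaf, 0xcd, 0x03]

t0 = [0xaf, 0xaf, 0x2e, 0xcd, 0x5a, 0xd6, 0xcd, 0xcd]
t1 = [0x2e, 0x5a, 0xac, 0xd6, 0xaf, 0xcd, 0x03, 0xcd]
t2 = [0xaf, 0x5a, 0xcd, 0xd6, 0x03, 0xcd, 0xcd, 0xcd]
t3 = [0x03, 0x2e, 0xcd, 0xac, 0xcd, 0xaf, 0xcd, 0x03]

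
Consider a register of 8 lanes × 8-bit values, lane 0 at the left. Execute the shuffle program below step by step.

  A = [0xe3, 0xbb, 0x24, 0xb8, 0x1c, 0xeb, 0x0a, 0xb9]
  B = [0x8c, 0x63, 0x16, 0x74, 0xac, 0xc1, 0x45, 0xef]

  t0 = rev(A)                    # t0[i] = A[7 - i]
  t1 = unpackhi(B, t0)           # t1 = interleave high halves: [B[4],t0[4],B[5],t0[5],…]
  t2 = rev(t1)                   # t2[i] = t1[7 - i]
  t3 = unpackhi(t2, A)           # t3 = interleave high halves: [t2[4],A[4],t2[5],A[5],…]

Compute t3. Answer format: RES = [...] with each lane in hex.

RES = [ 0x24  0x1c  0xc1  0xeb  0xb8  0x0a  0xac  0xb9 ]

t0 = [0xb9, 0x0a, 0xeb, 0x1c, 0xb8, 0x24, 0xbb, 0xe3]
t1 = [0xac, 0xb8, 0xc1, 0x24, 0x45, 0xbb, 0xef, 0xe3]
t2 = [0xe3, 0xef, 0xbb, 0x45, 0x24, 0xc1, 0xb8, 0xac]
t3 = [0x24, 0x1c, 0xc1, 0xeb, 0xb8, 0x0a, 0xac, 0xb9]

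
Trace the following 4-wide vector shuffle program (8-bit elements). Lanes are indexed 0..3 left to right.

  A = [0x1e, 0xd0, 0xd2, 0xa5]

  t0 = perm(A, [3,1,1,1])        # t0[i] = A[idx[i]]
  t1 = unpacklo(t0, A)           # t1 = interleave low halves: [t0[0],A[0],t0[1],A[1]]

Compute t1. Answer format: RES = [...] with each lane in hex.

→ t0 |a5|d0|d0|d0|
→ t1 |a5|1e|d0|d0|

RES = [0xa5, 0x1e, 0xd0, 0xd0]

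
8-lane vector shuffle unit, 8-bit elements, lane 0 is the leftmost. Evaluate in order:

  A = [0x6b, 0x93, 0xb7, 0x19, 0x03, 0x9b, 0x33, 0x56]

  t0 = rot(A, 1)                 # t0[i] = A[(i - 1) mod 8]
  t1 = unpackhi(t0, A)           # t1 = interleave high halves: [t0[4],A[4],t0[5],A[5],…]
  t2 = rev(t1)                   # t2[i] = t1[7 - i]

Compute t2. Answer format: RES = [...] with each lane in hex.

RES = [0x56, 0x33, 0x33, 0x9b, 0x9b, 0x03, 0x03, 0x19]

  t0: 56 6b 93 b7 19 03 9b 33
  t1: 19 03 03 9b 9b 33 33 56
  t2: 56 33 33 9b 9b 03 03 19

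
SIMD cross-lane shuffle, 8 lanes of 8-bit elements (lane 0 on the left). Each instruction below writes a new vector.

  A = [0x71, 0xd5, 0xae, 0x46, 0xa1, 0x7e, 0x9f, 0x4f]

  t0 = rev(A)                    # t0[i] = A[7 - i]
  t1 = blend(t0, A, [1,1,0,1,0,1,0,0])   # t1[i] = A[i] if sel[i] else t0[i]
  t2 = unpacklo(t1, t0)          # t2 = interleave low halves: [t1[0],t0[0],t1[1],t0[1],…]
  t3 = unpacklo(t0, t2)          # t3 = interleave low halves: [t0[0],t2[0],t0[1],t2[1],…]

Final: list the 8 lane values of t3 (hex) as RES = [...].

RES = [0x4f, 0x71, 0x9f, 0x4f, 0x7e, 0xd5, 0xa1, 0x9f]

→ t0 |4f|9f|7e|a1|46|ae|d5|71|
→ t1 |71|d5|7e|46|46|7e|d5|71|
→ t2 |71|4f|d5|9f|7e|7e|46|a1|
→ t3 |4f|71|9f|4f|7e|d5|a1|9f|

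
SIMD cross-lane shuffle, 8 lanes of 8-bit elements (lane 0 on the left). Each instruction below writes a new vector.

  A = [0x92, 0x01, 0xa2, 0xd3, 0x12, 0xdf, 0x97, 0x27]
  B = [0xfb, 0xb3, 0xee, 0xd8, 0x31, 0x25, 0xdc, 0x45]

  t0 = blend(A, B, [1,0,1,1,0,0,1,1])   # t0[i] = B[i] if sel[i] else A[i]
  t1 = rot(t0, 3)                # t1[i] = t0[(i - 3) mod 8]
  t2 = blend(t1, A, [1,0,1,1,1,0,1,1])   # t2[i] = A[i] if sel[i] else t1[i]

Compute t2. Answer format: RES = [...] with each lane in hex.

RES = [ 0x92  0xdc  0xa2  0xd3  0x12  0xee  0x97  0x27 ]

  t0: fb 01 ee d8 12 df dc 45
  t1: df dc 45 fb 01 ee d8 12
  t2: 92 dc a2 d3 12 ee 97 27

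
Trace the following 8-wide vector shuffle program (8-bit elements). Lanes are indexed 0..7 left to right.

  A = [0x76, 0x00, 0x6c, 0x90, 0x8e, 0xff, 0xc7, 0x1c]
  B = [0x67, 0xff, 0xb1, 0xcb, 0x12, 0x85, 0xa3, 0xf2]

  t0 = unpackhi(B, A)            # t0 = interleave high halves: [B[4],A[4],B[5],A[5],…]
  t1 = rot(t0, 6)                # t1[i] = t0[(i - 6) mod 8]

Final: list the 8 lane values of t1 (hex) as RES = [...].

  t0: 12 8e 85 ff a3 c7 f2 1c
  t1: 85 ff a3 c7 f2 1c 12 8e

RES = [0x85, 0xff, 0xa3, 0xc7, 0xf2, 0x1c, 0x12, 0x8e]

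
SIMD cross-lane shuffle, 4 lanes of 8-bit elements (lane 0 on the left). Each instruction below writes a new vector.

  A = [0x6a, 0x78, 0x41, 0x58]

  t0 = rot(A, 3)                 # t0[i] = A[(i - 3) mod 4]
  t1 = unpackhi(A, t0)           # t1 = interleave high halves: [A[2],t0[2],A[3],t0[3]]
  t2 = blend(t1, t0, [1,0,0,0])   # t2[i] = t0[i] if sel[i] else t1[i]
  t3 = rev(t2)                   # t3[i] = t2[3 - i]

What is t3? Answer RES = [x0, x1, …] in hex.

RES = [0x6a, 0x58, 0x58, 0x78]

→ t0 |78|41|58|6a|
→ t1 |41|58|58|6a|
→ t2 |78|58|58|6a|
→ t3 |6a|58|58|78|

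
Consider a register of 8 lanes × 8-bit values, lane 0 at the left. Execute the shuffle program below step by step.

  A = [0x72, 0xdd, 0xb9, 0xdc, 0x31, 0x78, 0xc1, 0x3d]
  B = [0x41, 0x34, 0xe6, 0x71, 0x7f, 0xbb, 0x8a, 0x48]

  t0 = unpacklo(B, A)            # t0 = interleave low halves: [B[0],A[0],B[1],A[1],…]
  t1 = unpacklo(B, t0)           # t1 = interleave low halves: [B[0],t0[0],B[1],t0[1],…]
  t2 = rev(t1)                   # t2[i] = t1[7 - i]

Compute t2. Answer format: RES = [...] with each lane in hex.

RES = [0xdd, 0x71, 0x34, 0xe6, 0x72, 0x34, 0x41, 0x41]

  t0: 41 72 34 dd e6 b9 71 dc
  t1: 41 41 34 72 e6 34 71 dd
  t2: dd 71 34 e6 72 34 41 41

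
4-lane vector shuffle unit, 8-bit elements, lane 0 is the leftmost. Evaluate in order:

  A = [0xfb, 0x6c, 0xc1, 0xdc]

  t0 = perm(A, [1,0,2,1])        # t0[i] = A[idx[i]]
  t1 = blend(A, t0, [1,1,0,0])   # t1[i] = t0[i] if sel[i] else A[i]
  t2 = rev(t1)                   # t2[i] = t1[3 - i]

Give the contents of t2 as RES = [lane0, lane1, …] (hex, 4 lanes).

RES = [ 0xdc  0xc1  0xfb  0x6c ]

→ t0 |6c|fb|c1|6c|
→ t1 |6c|fb|c1|dc|
→ t2 |dc|c1|fb|6c|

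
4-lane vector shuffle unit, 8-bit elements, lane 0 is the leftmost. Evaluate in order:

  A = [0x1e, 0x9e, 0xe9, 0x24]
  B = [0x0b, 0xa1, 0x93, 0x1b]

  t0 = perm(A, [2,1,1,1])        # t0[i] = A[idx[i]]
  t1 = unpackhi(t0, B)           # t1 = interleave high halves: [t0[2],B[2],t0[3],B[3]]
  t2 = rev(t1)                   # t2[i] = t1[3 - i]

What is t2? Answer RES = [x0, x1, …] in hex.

RES = [ 0x1b  0x9e  0x93  0x9e ]

→ t0 |e9|9e|9e|9e|
→ t1 |9e|93|9e|1b|
→ t2 |1b|9e|93|9e|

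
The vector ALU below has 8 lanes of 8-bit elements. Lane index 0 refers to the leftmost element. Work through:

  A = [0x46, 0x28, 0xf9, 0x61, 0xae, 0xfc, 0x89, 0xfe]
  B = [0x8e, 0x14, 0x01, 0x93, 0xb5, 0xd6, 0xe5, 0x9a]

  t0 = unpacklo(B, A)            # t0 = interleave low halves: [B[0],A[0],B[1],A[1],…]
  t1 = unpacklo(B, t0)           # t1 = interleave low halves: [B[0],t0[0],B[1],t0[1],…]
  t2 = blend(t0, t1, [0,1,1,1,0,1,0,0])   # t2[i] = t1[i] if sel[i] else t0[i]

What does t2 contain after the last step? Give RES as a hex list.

RES = [0x8e, 0x8e, 0x14, 0x46, 0x01, 0x14, 0x93, 0x61]

t0 = [0x8e, 0x46, 0x14, 0x28, 0x01, 0xf9, 0x93, 0x61]
t1 = [0x8e, 0x8e, 0x14, 0x46, 0x01, 0x14, 0x93, 0x28]
t2 = [0x8e, 0x8e, 0x14, 0x46, 0x01, 0x14, 0x93, 0x61]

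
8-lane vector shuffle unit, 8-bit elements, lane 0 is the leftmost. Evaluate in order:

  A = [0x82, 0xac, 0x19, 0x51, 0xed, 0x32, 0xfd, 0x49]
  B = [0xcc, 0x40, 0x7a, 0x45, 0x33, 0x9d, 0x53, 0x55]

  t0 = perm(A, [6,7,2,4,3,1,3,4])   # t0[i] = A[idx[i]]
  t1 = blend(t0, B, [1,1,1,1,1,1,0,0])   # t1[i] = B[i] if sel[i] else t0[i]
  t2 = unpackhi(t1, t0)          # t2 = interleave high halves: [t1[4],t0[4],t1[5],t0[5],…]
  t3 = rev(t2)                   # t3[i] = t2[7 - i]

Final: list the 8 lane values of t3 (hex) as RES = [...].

RES = [0xed, 0xed, 0x51, 0x51, 0xac, 0x9d, 0x51, 0x33]

  t0: fd 49 19 ed 51 ac 51 ed
  t1: cc 40 7a 45 33 9d 51 ed
  t2: 33 51 9d ac 51 51 ed ed
  t3: ed ed 51 51 ac 9d 51 33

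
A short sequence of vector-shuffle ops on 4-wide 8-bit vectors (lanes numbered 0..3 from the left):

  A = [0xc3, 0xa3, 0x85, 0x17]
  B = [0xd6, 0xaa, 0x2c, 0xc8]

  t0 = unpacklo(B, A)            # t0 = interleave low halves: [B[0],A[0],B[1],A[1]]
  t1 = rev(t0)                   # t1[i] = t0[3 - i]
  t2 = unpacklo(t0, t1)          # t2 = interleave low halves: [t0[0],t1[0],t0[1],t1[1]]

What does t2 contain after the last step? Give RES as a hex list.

RES = [0xd6, 0xa3, 0xc3, 0xaa]

t0 = [0xd6, 0xc3, 0xaa, 0xa3]
t1 = [0xa3, 0xaa, 0xc3, 0xd6]
t2 = [0xd6, 0xa3, 0xc3, 0xaa]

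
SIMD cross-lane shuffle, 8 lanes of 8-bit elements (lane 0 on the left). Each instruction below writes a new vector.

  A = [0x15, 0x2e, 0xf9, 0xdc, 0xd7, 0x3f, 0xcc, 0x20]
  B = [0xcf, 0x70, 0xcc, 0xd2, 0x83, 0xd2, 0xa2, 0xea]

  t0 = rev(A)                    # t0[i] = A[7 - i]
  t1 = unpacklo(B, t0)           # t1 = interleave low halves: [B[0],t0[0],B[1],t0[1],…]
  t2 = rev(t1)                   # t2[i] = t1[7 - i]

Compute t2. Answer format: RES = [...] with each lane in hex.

RES = [ 0xd7  0xd2  0x3f  0xcc  0xcc  0x70  0x20  0xcf ]

→ t0 |20|cc|3f|d7|dc|f9|2e|15|
→ t1 |cf|20|70|cc|cc|3f|d2|d7|
→ t2 |d7|d2|3f|cc|cc|70|20|cf|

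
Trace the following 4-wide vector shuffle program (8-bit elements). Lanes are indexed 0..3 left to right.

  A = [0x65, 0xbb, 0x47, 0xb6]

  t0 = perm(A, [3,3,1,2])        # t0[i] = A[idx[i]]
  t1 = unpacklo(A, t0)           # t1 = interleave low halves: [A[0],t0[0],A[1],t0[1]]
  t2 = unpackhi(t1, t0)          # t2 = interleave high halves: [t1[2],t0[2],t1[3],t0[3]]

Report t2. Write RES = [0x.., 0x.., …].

  t0: b6 b6 bb 47
  t1: 65 b6 bb b6
  t2: bb bb b6 47

RES = [ 0xbb  0xbb  0xb6  0x47 ]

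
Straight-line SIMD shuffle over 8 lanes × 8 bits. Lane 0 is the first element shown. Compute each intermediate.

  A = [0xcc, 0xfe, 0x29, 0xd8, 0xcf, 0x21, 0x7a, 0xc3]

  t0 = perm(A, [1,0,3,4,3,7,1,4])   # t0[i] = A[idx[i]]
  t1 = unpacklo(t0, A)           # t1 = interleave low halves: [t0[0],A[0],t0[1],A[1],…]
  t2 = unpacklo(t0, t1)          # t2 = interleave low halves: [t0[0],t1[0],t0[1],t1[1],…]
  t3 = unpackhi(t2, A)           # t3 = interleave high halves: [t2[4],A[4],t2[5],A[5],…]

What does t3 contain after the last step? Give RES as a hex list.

RES = [0xd8, 0xcf, 0xcc, 0x21, 0xcf, 0x7a, 0xfe, 0xc3]

t0 = [0xfe, 0xcc, 0xd8, 0xcf, 0xd8, 0xc3, 0xfe, 0xcf]
t1 = [0xfe, 0xcc, 0xcc, 0xfe, 0xd8, 0x29, 0xcf, 0xd8]
t2 = [0xfe, 0xfe, 0xcc, 0xcc, 0xd8, 0xcc, 0xcf, 0xfe]
t3 = [0xd8, 0xcf, 0xcc, 0x21, 0xcf, 0x7a, 0xfe, 0xc3]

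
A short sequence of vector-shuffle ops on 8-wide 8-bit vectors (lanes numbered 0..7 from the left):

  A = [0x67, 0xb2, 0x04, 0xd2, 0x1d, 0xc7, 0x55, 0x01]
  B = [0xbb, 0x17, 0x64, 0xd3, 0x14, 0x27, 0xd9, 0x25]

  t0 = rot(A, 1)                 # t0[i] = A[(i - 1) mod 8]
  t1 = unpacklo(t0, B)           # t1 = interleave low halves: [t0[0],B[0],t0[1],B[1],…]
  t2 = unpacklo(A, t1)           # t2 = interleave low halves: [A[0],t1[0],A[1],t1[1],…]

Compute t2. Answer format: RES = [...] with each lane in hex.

t0 = [0x01, 0x67, 0xb2, 0x04, 0xd2, 0x1d, 0xc7, 0x55]
t1 = [0x01, 0xbb, 0x67, 0x17, 0xb2, 0x64, 0x04, 0xd3]
t2 = [0x67, 0x01, 0xb2, 0xbb, 0x04, 0x67, 0xd2, 0x17]

RES = [ 0x67  0x01  0xb2  0xbb  0x04  0x67  0xd2  0x17 ]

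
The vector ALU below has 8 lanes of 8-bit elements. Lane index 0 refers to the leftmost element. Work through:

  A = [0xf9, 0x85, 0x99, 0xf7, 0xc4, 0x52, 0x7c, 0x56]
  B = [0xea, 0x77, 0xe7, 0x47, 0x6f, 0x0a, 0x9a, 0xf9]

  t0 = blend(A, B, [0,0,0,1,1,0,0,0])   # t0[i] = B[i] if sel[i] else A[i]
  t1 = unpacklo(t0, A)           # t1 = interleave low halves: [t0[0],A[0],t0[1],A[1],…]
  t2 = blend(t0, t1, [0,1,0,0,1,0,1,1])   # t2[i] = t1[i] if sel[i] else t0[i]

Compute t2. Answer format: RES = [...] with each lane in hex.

  t0: f9 85 99 47 6f 52 7c 56
  t1: f9 f9 85 85 99 99 47 f7
  t2: f9 f9 99 47 99 52 47 f7

RES = [ 0xf9  0xf9  0x99  0x47  0x99  0x52  0x47  0xf7 ]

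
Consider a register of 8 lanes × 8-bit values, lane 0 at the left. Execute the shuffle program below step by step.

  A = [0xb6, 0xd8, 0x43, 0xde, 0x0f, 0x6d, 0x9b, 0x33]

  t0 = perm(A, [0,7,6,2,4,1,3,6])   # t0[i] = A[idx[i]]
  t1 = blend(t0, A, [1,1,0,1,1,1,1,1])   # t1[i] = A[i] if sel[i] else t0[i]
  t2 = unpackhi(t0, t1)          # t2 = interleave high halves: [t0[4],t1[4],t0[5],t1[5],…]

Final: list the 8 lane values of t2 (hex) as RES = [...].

→ t0 |b6|33|9b|43|0f|d8|de|9b|
→ t1 |b6|d8|9b|de|0f|6d|9b|33|
→ t2 |0f|0f|d8|6d|de|9b|9b|33|

RES = [0x0f, 0x0f, 0xd8, 0x6d, 0xde, 0x9b, 0x9b, 0x33]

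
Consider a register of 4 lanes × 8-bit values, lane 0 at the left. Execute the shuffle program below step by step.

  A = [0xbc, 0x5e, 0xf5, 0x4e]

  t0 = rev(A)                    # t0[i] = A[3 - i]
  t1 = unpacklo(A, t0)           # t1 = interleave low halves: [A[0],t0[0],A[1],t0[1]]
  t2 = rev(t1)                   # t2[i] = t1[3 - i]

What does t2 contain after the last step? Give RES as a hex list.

  t0: 4e f5 5e bc
  t1: bc 4e 5e f5
  t2: f5 5e 4e bc

RES = [0xf5, 0x5e, 0x4e, 0xbc]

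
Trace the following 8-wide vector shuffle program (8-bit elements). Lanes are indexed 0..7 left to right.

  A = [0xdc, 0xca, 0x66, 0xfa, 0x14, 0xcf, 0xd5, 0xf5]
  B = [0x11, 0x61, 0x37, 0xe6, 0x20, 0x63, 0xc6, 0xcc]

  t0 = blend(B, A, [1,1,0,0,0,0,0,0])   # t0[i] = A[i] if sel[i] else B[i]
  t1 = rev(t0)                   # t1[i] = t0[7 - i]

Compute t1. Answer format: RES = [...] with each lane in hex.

RES = [ 0xcc  0xc6  0x63  0x20  0xe6  0x37  0xca  0xdc ]

t0 = [0xdc, 0xca, 0x37, 0xe6, 0x20, 0x63, 0xc6, 0xcc]
t1 = [0xcc, 0xc6, 0x63, 0x20, 0xe6, 0x37, 0xca, 0xdc]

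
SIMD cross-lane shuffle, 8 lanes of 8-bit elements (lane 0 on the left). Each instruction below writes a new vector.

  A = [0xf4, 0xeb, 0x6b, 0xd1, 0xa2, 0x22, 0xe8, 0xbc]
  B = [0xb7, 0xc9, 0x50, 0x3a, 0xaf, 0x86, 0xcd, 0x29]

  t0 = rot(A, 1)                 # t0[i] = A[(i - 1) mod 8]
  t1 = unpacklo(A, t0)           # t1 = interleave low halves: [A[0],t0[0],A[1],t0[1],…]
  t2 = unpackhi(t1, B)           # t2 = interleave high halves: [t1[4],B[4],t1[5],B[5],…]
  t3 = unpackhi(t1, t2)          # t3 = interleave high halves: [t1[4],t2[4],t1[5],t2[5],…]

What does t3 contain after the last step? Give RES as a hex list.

RES = [ 0x6b  0xd1  0xeb  0xcd  0xd1  0x6b  0x6b  0x29 ]

  t0: bc f4 eb 6b d1 a2 22 e8
  t1: f4 bc eb f4 6b eb d1 6b
  t2: 6b af eb 86 d1 cd 6b 29
  t3: 6b d1 eb cd d1 6b 6b 29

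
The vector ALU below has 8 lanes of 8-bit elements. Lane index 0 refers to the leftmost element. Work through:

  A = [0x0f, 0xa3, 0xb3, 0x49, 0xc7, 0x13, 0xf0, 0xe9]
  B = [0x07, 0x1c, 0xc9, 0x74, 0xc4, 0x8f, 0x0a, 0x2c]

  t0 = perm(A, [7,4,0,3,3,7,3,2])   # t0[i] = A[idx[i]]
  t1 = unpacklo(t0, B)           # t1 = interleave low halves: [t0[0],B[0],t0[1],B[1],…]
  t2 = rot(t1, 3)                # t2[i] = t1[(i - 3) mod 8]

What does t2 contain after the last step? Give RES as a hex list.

  t0: e9 c7 0f 49 49 e9 49 b3
  t1: e9 07 c7 1c 0f c9 49 74
  t2: c9 49 74 e9 07 c7 1c 0f

RES = [ 0xc9  0x49  0x74  0xe9  0x07  0xc7  0x1c  0x0f ]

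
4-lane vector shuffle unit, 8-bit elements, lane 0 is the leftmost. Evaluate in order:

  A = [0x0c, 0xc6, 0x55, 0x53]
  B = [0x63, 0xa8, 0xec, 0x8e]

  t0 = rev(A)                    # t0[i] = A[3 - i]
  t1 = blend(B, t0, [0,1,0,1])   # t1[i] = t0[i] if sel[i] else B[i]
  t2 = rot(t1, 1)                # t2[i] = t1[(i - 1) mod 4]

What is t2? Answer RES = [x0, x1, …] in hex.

t0 = [0x53, 0x55, 0xc6, 0x0c]
t1 = [0x63, 0x55, 0xec, 0x0c]
t2 = [0x0c, 0x63, 0x55, 0xec]

RES = [0x0c, 0x63, 0x55, 0xec]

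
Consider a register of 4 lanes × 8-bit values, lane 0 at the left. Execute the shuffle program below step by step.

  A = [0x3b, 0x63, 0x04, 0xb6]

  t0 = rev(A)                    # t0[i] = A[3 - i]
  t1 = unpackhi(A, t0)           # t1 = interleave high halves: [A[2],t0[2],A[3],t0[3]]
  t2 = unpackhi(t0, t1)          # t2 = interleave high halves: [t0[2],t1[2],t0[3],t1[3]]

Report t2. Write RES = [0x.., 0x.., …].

  t0: b6 04 63 3b
  t1: 04 63 b6 3b
  t2: 63 b6 3b 3b

RES = [ 0x63  0xb6  0x3b  0x3b ]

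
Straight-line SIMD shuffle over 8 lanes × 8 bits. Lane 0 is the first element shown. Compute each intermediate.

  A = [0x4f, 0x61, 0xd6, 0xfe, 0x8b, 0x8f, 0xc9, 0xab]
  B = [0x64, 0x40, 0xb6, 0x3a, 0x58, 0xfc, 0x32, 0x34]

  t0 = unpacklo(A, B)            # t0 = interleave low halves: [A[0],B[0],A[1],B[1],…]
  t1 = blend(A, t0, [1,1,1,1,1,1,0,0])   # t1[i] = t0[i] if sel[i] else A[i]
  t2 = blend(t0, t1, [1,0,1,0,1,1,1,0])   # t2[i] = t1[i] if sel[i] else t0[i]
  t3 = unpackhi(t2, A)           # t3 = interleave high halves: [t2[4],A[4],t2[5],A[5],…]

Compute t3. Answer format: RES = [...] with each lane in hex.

RES = [ 0xd6  0x8b  0xb6  0x8f  0xc9  0xc9  0x3a  0xab ]

  t0: 4f 64 61 40 d6 b6 fe 3a
  t1: 4f 64 61 40 d6 b6 c9 ab
  t2: 4f 64 61 40 d6 b6 c9 3a
  t3: d6 8b b6 8f c9 c9 3a ab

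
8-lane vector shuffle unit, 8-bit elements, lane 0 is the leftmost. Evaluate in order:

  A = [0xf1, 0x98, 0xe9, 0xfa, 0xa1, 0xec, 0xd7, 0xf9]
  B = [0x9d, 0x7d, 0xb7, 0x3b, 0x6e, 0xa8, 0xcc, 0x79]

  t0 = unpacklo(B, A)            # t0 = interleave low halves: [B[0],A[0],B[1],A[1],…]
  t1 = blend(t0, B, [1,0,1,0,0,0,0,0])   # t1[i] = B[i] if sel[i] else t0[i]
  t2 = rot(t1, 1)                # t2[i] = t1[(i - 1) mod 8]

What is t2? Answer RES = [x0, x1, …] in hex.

RES = [0xfa, 0x9d, 0xf1, 0xb7, 0x98, 0xb7, 0xe9, 0x3b]

→ t0 |9d|f1|7d|98|b7|e9|3b|fa|
→ t1 |9d|f1|b7|98|b7|e9|3b|fa|
→ t2 |fa|9d|f1|b7|98|b7|e9|3b|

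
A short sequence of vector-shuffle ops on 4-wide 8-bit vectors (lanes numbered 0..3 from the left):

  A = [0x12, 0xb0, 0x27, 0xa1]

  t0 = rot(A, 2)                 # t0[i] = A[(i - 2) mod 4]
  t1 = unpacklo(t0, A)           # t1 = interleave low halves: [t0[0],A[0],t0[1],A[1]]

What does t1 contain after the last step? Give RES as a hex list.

RES = [ 0x27  0x12  0xa1  0xb0 ]

t0 = [0x27, 0xa1, 0x12, 0xb0]
t1 = [0x27, 0x12, 0xa1, 0xb0]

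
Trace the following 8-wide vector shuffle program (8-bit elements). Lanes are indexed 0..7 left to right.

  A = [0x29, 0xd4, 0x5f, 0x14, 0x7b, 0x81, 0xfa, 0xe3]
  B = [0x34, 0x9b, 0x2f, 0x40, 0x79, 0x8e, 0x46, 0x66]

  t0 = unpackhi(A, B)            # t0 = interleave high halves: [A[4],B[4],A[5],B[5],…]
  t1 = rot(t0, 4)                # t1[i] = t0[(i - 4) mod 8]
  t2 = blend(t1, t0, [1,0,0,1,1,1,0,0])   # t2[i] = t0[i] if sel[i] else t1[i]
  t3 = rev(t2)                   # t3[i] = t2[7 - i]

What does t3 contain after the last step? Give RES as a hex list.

RES = [0x8e, 0x81, 0x46, 0xfa, 0x8e, 0xe3, 0x46, 0x7b]

  t0: 7b 79 81 8e fa 46 e3 66
  t1: fa 46 e3 66 7b 79 81 8e
  t2: 7b 46 e3 8e fa 46 81 8e
  t3: 8e 81 46 fa 8e e3 46 7b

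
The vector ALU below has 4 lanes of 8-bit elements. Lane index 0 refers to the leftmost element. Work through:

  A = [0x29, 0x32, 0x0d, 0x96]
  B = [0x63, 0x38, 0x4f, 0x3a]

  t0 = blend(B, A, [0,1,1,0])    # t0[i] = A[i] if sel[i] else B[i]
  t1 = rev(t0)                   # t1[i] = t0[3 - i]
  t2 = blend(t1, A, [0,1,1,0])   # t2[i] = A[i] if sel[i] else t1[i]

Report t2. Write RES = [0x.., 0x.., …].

t0 = [0x63, 0x32, 0x0d, 0x3a]
t1 = [0x3a, 0x0d, 0x32, 0x63]
t2 = [0x3a, 0x32, 0x0d, 0x63]

RES = [ 0x3a  0x32  0x0d  0x63 ]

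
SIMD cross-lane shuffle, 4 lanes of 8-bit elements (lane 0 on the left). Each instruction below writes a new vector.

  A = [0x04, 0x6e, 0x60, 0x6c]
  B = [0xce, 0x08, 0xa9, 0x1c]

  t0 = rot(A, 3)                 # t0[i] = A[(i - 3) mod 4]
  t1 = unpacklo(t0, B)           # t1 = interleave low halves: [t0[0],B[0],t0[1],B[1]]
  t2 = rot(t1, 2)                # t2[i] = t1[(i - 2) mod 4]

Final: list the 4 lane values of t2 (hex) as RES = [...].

t0 = [0x6e, 0x60, 0x6c, 0x04]
t1 = [0x6e, 0xce, 0x60, 0x08]
t2 = [0x60, 0x08, 0x6e, 0xce]

RES = [0x60, 0x08, 0x6e, 0xce]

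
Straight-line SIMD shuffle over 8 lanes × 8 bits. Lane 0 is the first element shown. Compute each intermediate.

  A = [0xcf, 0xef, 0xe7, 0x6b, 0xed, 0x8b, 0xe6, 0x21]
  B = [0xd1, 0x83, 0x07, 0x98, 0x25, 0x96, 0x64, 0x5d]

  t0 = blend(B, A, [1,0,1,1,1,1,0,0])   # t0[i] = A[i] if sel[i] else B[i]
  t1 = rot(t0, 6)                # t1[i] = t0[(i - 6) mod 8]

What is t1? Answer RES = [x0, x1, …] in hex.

RES = [0xe7, 0x6b, 0xed, 0x8b, 0x64, 0x5d, 0xcf, 0x83]

t0 = [0xcf, 0x83, 0xe7, 0x6b, 0xed, 0x8b, 0x64, 0x5d]
t1 = [0xe7, 0x6b, 0xed, 0x8b, 0x64, 0x5d, 0xcf, 0x83]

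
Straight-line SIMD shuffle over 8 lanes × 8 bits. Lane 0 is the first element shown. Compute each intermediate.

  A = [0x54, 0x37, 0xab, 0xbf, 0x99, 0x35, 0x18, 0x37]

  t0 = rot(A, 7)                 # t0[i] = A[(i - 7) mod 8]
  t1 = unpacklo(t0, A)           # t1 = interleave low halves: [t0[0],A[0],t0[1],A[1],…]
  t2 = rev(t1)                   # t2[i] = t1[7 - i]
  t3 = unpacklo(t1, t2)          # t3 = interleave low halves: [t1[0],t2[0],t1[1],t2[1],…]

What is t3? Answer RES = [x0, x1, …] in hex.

RES = [0x37, 0xbf, 0x54, 0x99, 0xab, 0xab, 0x37, 0xbf]

  t0: 37 ab bf 99 35 18 37 54
  t1: 37 54 ab 37 bf ab 99 bf
  t2: bf 99 ab bf 37 ab 54 37
  t3: 37 bf 54 99 ab ab 37 bf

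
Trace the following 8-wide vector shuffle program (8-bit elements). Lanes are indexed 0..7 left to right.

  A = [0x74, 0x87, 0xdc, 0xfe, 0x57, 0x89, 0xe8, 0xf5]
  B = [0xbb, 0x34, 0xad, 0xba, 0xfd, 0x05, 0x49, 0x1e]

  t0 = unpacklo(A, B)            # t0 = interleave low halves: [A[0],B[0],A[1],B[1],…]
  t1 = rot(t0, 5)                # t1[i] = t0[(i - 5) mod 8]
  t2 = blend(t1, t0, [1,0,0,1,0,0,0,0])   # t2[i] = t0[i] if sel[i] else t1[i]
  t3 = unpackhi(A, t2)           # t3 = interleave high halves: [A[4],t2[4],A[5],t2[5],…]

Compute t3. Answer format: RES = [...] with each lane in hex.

RES = [ 0x57  0xba  0x89  0x74  0xe8  0xbb  0xf5  0x87 ]

  t0: 74 bb 87 34 dc ad fe ba
  t1: 34 dc ad fe ba 74 bb 87
  t2: 74 dc ad 34 ba 74 bb 87
  t3: 57 ba 89 74 e8 bb f5 87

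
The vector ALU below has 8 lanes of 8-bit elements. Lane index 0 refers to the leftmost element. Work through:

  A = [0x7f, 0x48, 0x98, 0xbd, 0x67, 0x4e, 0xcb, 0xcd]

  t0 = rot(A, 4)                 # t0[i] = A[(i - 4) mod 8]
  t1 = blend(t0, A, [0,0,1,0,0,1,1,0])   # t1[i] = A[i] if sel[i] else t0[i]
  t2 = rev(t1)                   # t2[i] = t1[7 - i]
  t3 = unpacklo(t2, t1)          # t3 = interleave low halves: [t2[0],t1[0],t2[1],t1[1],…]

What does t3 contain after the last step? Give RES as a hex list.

  t0: 67 4e cb cd 7f 48 98 bd
  t1: 67 4e 98 cd 7f 4e cb bd
  t2: bd cb 4e 7f cd 98 4e 67
  t3: bd 67 cb 4e 4e 98 7f cd

RES = [0xbd, 0x67, 0xcb, 0x4e, 0x4e, 0x98, 0x7f, 0xcd]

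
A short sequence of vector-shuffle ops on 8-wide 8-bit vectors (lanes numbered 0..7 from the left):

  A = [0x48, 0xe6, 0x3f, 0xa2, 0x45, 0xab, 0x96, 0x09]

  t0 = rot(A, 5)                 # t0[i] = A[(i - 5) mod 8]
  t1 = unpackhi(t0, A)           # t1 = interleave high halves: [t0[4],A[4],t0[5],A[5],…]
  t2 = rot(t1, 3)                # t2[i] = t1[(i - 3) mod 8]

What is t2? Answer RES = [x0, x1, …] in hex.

t0 = [0xa2, 0x45, 0xab, 0x96, 0x09, 0x48, 0xe6, 0x3f]
t1 = [0x09, 0x45, 0x48, 0xab, 0xe6, 0x96, 0x3f, 0x09]
t2 = [0x96, 0x3f, 0x09, 0x09, 0x45, 0x48, 0xab, 0xe6]

RES = [0x96, 0x3f, 0x09, 0x09, 0x45, 0x48, 0xab, 0xe6]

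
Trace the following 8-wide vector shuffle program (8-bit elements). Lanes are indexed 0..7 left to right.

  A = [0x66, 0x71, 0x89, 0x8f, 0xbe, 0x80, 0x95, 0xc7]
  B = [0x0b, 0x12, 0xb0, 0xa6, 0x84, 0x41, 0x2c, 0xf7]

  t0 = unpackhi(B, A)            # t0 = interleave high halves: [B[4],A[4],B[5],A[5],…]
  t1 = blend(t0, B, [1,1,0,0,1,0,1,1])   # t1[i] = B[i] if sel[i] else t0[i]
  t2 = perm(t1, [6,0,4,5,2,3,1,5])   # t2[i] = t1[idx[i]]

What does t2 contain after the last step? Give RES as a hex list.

→ t0 |84|be|41|80|2c|95|f7|c7|
→ t1 |0b|12|41|80|84|95|2c|f7|
→ t2 |2c|0b|84|95|41|80|12|95|

RES = [0x2c, 0x0b, 0x84, 0x95, 0x41, 0x80, 0x12, 0x95]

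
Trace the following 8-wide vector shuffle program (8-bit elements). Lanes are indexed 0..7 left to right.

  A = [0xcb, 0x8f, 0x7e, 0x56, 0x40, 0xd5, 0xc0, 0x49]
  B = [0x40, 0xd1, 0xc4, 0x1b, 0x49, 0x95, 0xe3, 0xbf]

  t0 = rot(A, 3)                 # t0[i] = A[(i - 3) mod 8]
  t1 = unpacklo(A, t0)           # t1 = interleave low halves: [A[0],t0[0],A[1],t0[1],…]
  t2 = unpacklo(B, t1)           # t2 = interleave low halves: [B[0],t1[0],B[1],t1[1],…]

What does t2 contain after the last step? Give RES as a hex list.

t0 = [0xd5, 0xc0, 0x49, 0xcb, 0x8f, 0x7e, 0x56, 0x40]
t1 = [0xcb, 0xd5, 0x8f, 0xc0, 0x7e, 0x49, 0x56, 0xcb]
t2 = [0x40, 0xcb, 0xd1, 0xd5, 0xc4, 0x8f, 0x1b, 0xc0]

RES = [0x40, 0xcb, 0xd1, 0xd5, 0xc4, 0x8f, 0x1b, 0xc0]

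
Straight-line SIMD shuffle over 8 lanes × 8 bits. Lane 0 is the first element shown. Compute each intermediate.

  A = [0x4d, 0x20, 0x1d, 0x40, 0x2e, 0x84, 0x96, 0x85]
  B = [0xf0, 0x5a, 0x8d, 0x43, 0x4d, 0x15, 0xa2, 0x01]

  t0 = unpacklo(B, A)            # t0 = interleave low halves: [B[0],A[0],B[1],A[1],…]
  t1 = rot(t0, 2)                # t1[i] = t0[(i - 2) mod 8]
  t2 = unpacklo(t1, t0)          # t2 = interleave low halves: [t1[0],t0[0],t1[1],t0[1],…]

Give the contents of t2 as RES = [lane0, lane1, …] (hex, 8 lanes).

RES = [ 0x43  0xf0  0x40  0x4d  0xf0  0x5a  0x4d  0x20 ]

  t0: f0 4d 5a 20 8d 1d 43 40
  t1: 43 40 f0 4d 5a 20 8d 1d
  t2: 43 f0 40 4d f0 5a 4d 20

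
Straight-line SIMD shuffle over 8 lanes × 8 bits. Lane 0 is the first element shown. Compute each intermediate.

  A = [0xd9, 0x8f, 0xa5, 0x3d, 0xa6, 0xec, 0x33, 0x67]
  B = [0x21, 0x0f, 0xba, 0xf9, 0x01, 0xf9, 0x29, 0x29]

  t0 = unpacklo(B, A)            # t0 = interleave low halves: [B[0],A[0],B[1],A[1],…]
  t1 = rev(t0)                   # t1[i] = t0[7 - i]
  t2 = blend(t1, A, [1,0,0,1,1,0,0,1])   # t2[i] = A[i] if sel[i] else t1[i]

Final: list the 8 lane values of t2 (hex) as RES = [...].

t0 = [0x21, 0xd9, 0x0f, 0x8f, 0xba, 0xa5, 0xf9, 0x3d]
t1 = [0x3d, 0xf9, 0xa5, 0xba, 0x8f, 0x0f, 0xd9, 0x21]
t2 = [0xd9, 0xf9, 0xa5, 0x3d, 0xa6, 0x0f, 0xd9, 0x67]

RES = [0xd9, 0xf9, 0xa5, 0x3d, 0xa6, 0x0f, 0xd9, 0x67]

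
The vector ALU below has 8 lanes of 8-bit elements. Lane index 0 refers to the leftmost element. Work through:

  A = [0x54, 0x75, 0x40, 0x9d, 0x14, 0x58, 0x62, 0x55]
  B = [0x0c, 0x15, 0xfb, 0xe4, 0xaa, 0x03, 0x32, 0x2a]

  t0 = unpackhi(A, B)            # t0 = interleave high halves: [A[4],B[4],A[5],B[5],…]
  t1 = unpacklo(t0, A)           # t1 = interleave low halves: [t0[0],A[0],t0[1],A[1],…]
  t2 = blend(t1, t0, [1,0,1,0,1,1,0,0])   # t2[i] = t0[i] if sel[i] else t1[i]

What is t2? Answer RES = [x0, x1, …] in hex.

  t0: 14 aa 58 03 62 32 55 2a
  t1: 14 54 aa 75 58 40 03 9d
  t2: 14 54 58 75 62 32 03 9d

RES = [0x14, 0x54, 0x58, 0x75, 0x62, 0x32, 0x03, 0x9d]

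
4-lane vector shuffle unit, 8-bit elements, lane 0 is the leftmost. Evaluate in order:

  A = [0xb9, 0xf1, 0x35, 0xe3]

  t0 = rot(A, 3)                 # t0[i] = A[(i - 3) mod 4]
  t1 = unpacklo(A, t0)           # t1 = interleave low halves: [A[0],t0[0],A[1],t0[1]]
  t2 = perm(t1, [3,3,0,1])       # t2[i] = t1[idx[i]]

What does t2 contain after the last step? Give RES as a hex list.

RES = [ 0x35  0x35  0xb9  0xf1 ]

→ t0 |f1|35|e3|b9|
→ t1 |b9|f1|f1|35|
→ t2 |35|35|b9|f1|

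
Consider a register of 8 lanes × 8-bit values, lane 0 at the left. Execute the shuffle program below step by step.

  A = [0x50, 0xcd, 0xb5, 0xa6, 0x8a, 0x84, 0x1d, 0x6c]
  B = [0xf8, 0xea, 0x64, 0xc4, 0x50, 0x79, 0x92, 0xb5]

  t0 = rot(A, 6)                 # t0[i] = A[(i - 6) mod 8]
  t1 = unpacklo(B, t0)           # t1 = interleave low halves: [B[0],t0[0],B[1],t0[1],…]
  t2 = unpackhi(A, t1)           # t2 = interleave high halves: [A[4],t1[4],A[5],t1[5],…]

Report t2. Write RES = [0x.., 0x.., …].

RES = [0x8a, 0x64, 0x84, 0x8a, 0x1d, 0xc4, 0x6c, 0x84]

  t0: b5 a6 8a 84 1d 6c 50 cd
  t1: f8 b5 ea a6 64 8a c4 84
  t2: 8a 64 84 8a 1d c4 6c 84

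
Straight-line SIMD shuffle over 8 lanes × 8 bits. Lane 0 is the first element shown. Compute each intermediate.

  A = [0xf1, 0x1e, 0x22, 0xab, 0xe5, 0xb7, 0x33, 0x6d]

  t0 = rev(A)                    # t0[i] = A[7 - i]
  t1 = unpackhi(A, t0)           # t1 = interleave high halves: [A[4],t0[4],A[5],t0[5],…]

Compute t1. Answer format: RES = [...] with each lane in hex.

t0 = [0x6d, 0x33, 0xb7, 0xe5, 0xab, 0x22, 0x1e, 0xf1]
t1 = [0xe5, 0xab, 0xb7, 0x22, 0x33, 0x1e, 0x6d, 0xf1]

RES = [ 0xe5  0xab  0xb7  0x22  0x33  0x1e  0x6d  0xf1 ]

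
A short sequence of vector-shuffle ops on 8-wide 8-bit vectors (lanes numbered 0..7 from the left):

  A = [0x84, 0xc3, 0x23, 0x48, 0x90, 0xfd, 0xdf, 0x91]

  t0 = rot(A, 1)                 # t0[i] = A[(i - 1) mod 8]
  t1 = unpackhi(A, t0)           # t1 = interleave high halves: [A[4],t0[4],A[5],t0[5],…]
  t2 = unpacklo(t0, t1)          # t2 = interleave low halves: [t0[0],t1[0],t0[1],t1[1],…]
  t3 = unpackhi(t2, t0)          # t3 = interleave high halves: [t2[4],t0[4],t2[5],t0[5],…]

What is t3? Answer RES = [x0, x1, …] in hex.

→ t0 |91|84|c3|23|48|90|fd|df|
→ t1 |90|48|fd|90|df|fd|91|df|
→ t2 |91|90|84|48|c3|fd|23|90|
→ t3 |c3|48|fd|90|23|fd|90|df|

RES = [ 0xc3  0x48  0xfd  0x90  0x23  0xfd  0x90  0xdf ]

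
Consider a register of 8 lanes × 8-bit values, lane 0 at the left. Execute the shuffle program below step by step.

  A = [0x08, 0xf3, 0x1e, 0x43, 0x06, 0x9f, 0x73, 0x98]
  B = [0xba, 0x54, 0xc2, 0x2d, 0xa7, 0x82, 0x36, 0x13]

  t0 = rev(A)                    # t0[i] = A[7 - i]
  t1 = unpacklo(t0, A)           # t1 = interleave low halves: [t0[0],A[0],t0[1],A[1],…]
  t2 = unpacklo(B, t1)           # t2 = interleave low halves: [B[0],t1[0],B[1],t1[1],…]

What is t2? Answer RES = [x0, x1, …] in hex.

RES = [ 0xba  0x98  0x54  0x08  0xc2  0x73  0x2d  0xf3 ]

  t0: 98 73 9f 06 43 1e f3 08
  t1: 98 08 73 f3 9f 1e 06 43
  t2: ba 98 54 08 c2 73 2d f3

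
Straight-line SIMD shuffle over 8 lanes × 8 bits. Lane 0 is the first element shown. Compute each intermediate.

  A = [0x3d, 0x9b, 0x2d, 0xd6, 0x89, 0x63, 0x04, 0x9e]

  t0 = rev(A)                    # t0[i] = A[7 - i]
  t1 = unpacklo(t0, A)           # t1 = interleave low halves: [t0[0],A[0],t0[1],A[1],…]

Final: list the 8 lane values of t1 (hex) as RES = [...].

RES = [ 0x9e  0x3d  0x04  0x9b  0x63  0x2d  0x89  0xd6 ]

  t0: 9e 04 63 89 d6 2d 9b 3d
  t1: 9e 3d 04 9b 63 2d 89 d6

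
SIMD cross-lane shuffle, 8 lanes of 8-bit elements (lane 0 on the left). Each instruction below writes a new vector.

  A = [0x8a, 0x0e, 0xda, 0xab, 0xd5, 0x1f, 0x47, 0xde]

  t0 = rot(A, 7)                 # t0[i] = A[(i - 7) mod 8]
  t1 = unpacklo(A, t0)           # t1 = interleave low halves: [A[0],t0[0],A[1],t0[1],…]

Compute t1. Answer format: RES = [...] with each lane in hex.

t0 = [0x0e, 0xda, 0xab, 0xd5, 0x1f, 0x47, 0xde, 0x8a]
t1 = [0x8a, 0x0e, 0x0e, 0xda, 0xda, 0xab, 0xab, 0xd5]

RES = [0x8a, 0x0e, 0x0e, 0xda, 0xda, 0xab, 0xab, 0xd5]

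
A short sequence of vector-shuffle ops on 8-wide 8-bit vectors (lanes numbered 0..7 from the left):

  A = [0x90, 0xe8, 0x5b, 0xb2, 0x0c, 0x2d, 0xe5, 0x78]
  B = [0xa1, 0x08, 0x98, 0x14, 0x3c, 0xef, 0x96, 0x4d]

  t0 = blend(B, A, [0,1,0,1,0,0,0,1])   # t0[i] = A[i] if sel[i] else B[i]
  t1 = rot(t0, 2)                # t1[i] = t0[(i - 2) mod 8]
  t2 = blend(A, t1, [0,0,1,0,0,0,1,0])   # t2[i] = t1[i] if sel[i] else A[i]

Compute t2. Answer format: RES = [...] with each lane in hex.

  t0: a1 e8 98 b2 3c ef 96 78
  t1: 96 78 a1 e8 98 b2 3c ef
  t2: 90 e8 a1 b2 0c 2d 3c 78

RES = [0x90, 0xe8, 0xa1, 0xb2, 0x0c, 0x2d, 0x3c, 0x78]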